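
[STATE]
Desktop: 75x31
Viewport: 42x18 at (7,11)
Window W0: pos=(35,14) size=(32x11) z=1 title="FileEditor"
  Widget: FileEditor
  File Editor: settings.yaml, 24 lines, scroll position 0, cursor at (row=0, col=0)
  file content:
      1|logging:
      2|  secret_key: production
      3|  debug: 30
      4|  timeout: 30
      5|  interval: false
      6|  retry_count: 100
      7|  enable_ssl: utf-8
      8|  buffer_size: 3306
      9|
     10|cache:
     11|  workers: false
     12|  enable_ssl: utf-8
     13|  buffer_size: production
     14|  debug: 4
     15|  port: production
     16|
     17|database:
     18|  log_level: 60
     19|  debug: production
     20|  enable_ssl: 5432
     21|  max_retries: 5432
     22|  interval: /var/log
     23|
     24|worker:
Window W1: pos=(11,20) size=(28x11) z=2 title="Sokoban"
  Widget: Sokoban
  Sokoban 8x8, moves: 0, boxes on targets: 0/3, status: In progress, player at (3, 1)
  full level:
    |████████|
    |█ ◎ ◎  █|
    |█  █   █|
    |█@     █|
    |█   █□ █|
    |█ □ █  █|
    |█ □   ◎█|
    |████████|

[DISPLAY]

                                          
                                          
                                          
                            ┏━━━━━━━━━━━━━
                            ┃ FileEditor  
                            ┠─────────────
                            ┃█ogging:     
                            ┃  secret_key:
                            ┃  debug: 30  
    ┏━━━━━━━━━━━━━━━━━━━━━━━━━━┓imeout: 30
    ┃ Sokoban                  ┃nterval: f
    ┠──────────────────────────┨etry_count
    ┃████████                  ┃nable_ssl:
    ┃█ ◎ ◎  █                  ┃━━━━━━━━━━
    ┃█  █   █                  ┃          
    ┃█@     █                  ┃          
    ┃█   █□ █                  ┃          
    ┃█ □ █  █                  ┃          


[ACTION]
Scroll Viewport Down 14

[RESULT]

                                          
                            ┏━━━━━━━━━━━━━
                            ┃ FileEditor  
                            ┠─────────────
                            ┃█ogging:     
                            ┃  secret_key:
                            ┃  debug: 30  
    ┏━━━━━━━━━━━━━━━━━━━━━━━━━━┓imeout: 30
    ┃ Sokoban                  ┃nterval: f
    ┠──────────────────────────┨etry_count
    ┃████████                  ┃nable_ssl:
    ┃█ ◎ ◎  █                  ┃━━━━━━━━━━
    ┃█  █   █                  ┃          
    ┃█@     █                  ┃          
    ┃█   █□ █                  ┃          
    ┃█ □ █  █                  ┃          
    ┃█ □   ◎█                  ┃          
    ┗━━━━━━━━━━━━━━━━━━━━━━━━━━┛          


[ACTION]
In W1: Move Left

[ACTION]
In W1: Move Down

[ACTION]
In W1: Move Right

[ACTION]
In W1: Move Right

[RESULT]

                                          
                            ┏━━━━━━━━━━━━━
                            ┃ FileEditor  
                            ┠─────────────
                            ┃█ogging:     
                            ┃  secret_key:
                            ┃  debug: 30  
    ┏━━━━━━━━━━━━━━━━━━━━━━━━━━┓imeout: 30
    ┃ Sokoban                  ┃nterval: f
    ┠──────────────────────────┨etry_count
    ┃████████                  ┃nable_ssl:
    ┃█ ◎ ◎  █                  ┃━━━━━━━━━━
    ┃█  █   █                  ┃          
    ┃█      █                  ┃          
    ┃█  @█□ █                  ┃          
    ┃█ □ █  █                  ┃          
    ┃█ □   ◎█                  ┃          
    ┗━━━━━━━━━━━━━━━━━━━━━━━━━━┛          


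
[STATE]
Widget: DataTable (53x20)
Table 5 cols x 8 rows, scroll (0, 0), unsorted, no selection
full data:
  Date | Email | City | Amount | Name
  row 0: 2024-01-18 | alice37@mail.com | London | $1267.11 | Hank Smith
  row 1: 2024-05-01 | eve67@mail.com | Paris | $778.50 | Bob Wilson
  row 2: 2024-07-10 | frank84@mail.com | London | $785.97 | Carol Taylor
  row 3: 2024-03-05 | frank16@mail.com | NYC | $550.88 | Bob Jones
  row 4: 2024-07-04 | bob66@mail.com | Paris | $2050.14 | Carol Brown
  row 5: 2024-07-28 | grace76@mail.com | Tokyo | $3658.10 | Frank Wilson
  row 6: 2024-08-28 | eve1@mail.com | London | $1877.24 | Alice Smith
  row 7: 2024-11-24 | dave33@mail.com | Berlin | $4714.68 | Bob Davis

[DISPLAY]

Date      │Email           │City  │Amount  │Name     
──────────┼────────────────┼──────┼────────┼─────────
2024-01-18│alice37@mail.com│London│$1267.11│Hank Smit
2024-05-01│eve67@mail.com  │Paris │$778.50 │Bob Wilso
2024-07-10│frank84@mail.com│London│$785.97 │Carol Tay
2024-03-05│frank16@mail.com│NYC   │$550.88 │Bob Jones
2024-07-04│bob66@mail.com  │Paris │$2050.14│Carol Bro
2024-07-28│grace76@mail.com│Tokyo │$3658.10│Frank Wil
2024-08-28│eve1@mail.com   │London│$1877.24│Alice Smi
2024-11-24│dave33@mail.com │Berlin│$4714.68│Bob Davis
                                                     
                                                     
                                                     
                                                     
                                                     
                                                     
                                                     
                                                     
                                                     
                                                     


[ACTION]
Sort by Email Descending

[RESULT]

Date      │Email          ▼│City  │Amount  │Name     
──────────┼────────────────┼──────┼────────┼─────────
2024-07-28│grace76@mail.com│Tokyo │$3658.10│Frank Wil
2024-07-10│frank84@mail.com│London│$785.97 │Carol Tay
2024-03-05│frank16@mail.com│NYC   │$550.88 │Bob Jones
2024-05-01│eve67@mail.com  │Paris │$778.50 │Bob Wilso
2024-08-28│eve1@mail.com   │London│$1877.24│Alice Smi
2024-11-24│dave33@mail.com │Berlin│$4714.68│Bob Davis
2024-07-04│bob66@mail.com  │Paris │$2050.14│Carol Bro
2024-01-18│alice37@mail.com│London│$1267.11│Hank Smit
                                                     
                                                     
                                                     
                                                     
                                                     
                                                     
                                                     
                                                     
                                                     
                                                     


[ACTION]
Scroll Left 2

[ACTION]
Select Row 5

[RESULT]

Date      │Email          ▼│City  │Amount  │Name     
──────────┼────────────────┼──────┼────────┼─────────
2024-07-28│grace76@mail.com│Tokyo │$3658.10│Frank Wil
2024-07-10│frank84@mail.com│London│$785.97 │Carol Tay
2024-03-05│frank16@mail.com│NYC   │$550.88 │Bob Jones
2024-05-01│eve67@mail.com  │Paris │$778.50 │Bob Wilso
2024-08-28│eve1@mail.com   │London│$1877.24│Alice Smi
>024-11-24│dave33@mail.com │Berlin│$4714.68│Bob Davis
2024-07-04│bob66@mail.com  │Paris │$2050.14│Carol Bro
2024-01-18│alice37@mail.com│London│$1267.11│Hank Smit
                                                     
                                                     
                                                     
                                                     
                                                     
                                                     
                                                     
                                                     
                                                     
                                                     


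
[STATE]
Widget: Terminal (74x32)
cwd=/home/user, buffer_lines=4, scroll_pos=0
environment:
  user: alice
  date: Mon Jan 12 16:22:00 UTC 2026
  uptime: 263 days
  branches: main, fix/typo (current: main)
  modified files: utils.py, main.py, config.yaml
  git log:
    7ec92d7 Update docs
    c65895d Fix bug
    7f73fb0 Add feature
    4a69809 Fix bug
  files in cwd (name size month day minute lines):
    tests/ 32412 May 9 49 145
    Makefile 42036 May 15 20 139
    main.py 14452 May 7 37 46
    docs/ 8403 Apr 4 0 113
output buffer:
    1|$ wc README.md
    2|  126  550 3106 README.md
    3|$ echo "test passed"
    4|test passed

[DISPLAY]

$ wc README.md                                                            
  126  550 3106 README.md                                                 
$ echo "test passed"                                                      
test passed                                                               
$ █                                                                       
                                                                          
                                                                          
                                                                          
                                                                          
                                                                          
                                                                          
                                                                          
                                                                          
                                                                          
                                                                          
                                                                          
                                                                          
                                                                          
                                                                          
                                                                          
                                                                          
                                                                          
                                                                          
                                                                          
                                                                          
                                                                          
                                                                          
                                                                          
                                                                          
                                                                          
                                                                          
                                                                          


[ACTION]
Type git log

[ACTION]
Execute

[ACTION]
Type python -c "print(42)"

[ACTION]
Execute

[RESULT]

$ wc README.md                                                            
  126  550 3106 README.md                                                 
$ echo "test passed"                                                      
test passed                                                               
$ git log                                                                 
7ec92d7 Update docs                                                       
c65895d Fix bug                                                           
7f73fb0 Add feature                                                       
4a69809 Fix bug                                                           
$ python -c "print(42)"                                                   
42                                                                        
$ █                                                                       
                                                                          
                                                                          
                                                                          
                                                                          
                                                                          
                                                                          
                                                                          
                                                                          
                                                                          
                                                                          
                                                                          
                                                                          
                                                                          
                                                                          
                                                                          
                                                                          
                                                                          
                                                                          
                                                                          
                                                                          


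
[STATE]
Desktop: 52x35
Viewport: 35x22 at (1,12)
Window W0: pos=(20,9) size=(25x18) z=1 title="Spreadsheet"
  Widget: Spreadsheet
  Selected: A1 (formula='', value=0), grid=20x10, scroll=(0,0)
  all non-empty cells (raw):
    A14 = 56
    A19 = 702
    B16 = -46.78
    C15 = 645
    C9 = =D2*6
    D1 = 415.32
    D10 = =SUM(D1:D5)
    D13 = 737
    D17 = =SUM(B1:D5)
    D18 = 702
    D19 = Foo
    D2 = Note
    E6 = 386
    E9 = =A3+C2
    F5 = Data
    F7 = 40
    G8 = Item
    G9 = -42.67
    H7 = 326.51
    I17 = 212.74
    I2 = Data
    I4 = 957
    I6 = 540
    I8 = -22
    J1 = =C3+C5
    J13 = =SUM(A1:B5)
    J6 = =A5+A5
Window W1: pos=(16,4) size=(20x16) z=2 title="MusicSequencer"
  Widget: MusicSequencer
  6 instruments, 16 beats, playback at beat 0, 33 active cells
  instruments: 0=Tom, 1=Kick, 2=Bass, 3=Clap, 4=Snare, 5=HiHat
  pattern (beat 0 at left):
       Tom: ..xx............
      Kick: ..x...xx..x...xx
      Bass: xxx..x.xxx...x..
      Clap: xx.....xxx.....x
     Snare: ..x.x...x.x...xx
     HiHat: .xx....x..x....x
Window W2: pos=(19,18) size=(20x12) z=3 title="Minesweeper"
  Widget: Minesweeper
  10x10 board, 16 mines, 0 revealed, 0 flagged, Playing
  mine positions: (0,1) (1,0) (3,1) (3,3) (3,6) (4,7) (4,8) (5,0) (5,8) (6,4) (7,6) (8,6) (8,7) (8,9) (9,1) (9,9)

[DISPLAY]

               ┃ Snare··█·█···█·█·┃
               ┃ HiHat·██····█··█·┃
               ┃                  ┃
               ┃                  ┃
               ┃                  ┃
               ┃                  ┃
               ┃  ┏━━━━━━━━━━━━━━━━
               ┗━━┃ Minesweeper    
                  ┠────────────────
                  ┃■■■■■■■■■■      
                  ┃■■■■■■■■■■      
                  ┃■■■■■■■■■■      
                  ┃■■■■■■■■■■      
                  ┃■■■■■■■■■■      
                  ┃■■■■■■■■■■      
                  ┃■■■■■■■■■■      
                  ┃■■■■■■■■■■      
                  ┗━━━━━━━━━━━━━━━━
                                   
                                   
                                   
                                   


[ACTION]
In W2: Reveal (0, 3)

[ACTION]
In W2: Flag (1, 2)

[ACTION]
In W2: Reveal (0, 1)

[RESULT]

               ┃ Snare··█·█···█·█·┃
               ┃ HiHat·██····█··█·┃
               ┃                  ┃
               ┃                  ┃
               ┃                  ┃
               ┃                  ┃
               ┃  ┏━━━━━━━━━━━━━━━━
               ┗━━┃ Minesweeper    
                  ┠────────────────
                  ┃■✹1             
                  ┃✹■1             
                  ┃■■211111        
                  ┃■✹■✹■■✹321      
                  ┃■■■■■■■✹✹■      
                  ┃✹■■■■■■■✹■      
                  ┃■■■■✹■■■■■      
                  ┃■■■■■■✹■■■      
                  ┗━━━━━━━━━━━━━━━━
                                   
                                   
                                   
                                   


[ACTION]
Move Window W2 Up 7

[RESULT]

               ┃ S┃ Minesweeper    
               ┃ H┠────────────────
               ┃  ┃■✹1             
               ┃  ┃✹■1             
               ┃  ┃■■211111        
               ┃  ┃■✹■✹■■✹321      
               ┃  ┃■■■■■■■✹✹■      
               ┗━━┃✹■■■■■■■✹■      
                  ┃■■■■✹■■■■■      
                  ┃■■■■■■✹■■■      
                  ┗━━━━━━━━━━━━━━━━
                   ┃  9        0   
                   ┃ 10        0   
                   ┃ 11        0   
                   ┗━━━━━━━━━━━━━━━
                                   
                                   
                                   
                                   
                                   
                                   
                                   


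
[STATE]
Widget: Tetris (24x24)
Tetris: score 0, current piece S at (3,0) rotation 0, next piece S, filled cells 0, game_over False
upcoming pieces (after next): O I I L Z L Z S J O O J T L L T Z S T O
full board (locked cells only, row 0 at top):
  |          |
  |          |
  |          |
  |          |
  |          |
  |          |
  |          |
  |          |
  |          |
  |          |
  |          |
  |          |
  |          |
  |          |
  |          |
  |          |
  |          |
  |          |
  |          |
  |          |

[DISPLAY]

    ░░    │Next:        
   ░░     │ ░░          
          │░░           
          │             
          │             
          │             
          │Score:       
          │0            
          │             
          │             
          │             
          │             
          │             
          │             
          │             
          │             
          │             
          │             
          │             
          │             
          │             
          │             
          │             
          │             


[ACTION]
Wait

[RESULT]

          │Next:        
    ░░    │ ░░          
   ░░     │░░           
          │             
          │             
          │             
          │Score:       
          │0            
          │             
          │             
          │             
          │             
          │             
          │             
          │             
          │             
          │             
          │             
          │             
          │             
          │             
          │             
          │             
          │             


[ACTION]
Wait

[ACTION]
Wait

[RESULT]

          │Next:        
          │ ░░          
          │░░           
    ░░    │             
   ░░     │             
          │             
          │Score:       
          │0            
          │             
          │             
          │             
          │             
          │             
          │             
          │             
          │             
          │             
          │             
          │             
          │             
          │             
          │             
          │             
          │             


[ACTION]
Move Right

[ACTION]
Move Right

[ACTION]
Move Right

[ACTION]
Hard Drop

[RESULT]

    ░░    │Next:        
   ░░     │▓▓           
          │▓▓           
          │             
          │             
          │             
          │Score:       
          │0            
          │             
          │             
          │             
          │             
          │             
          │             
          │             
          │             
          │             
          │             
       ░░ │             
      ░░  │             
          │             
          │             
          │             
          │             


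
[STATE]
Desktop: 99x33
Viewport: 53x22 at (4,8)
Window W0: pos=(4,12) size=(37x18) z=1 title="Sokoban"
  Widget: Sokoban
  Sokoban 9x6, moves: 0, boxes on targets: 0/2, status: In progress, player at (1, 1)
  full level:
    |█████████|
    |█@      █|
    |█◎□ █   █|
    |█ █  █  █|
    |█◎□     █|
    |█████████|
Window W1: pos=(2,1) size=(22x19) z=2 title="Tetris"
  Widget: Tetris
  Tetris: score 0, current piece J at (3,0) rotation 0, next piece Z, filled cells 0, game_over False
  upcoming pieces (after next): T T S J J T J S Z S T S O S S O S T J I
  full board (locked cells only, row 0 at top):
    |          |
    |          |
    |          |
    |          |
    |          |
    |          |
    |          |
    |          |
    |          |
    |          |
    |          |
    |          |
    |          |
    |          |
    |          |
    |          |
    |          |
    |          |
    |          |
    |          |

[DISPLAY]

         │         ┃                                 
         │         ┃                                 
         │Score:   ┃                                 
         │0        ┃                                 
         │         ┃━━━━━━━━━━━━━━━━┓                
         │         ┃                ┃                
         │         ┃────────────────┨                
         │         ┃                ┃                
         │         ┃                ┃                
         │         ┃                ┃                
         │         ┃                ┃                
━━━━━━━━━━━━━━━━━━━┛                ┃                
┃█████████                          ┃                
┃Moves: 0  0/2                      ┃                
┃                                   ┃                
┃                                   ┃                
┃                                   ┃                
┃                                   ┃                
┃                                   ┃                
┃                                   ┃                
┃                                   ┃                
┗━━━━━━━━━━━━━━━━━━━━━━━━━━━━━━━━━━━┛                


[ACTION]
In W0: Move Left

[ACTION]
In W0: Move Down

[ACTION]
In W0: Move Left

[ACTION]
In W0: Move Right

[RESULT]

         │         ┃                                 
         │         ┃                                 
         │Score:   ┃                                 
         │0        ┃                                 
         │         ┃━━━━━━━━━━━━━━━━┓                
         │         ┃                ┃                
         │         ┃────────────────┨                
         │         ┃                ┃                
         │         ┃                ┃                
         │         ┃                ┃                
         │         ┃                ┃                
━━━━━━━━━━━━━━━━━━━┛                ┃                
┃█████████                          ┃                
┃Moves: 2  0/2                      ┃                
┃                                   ┃                
┃                                   ┃                
┃                                   ┃                
┃                                   ┃                
┃                                   ┃                
┃                                   ┃                
┃                                   ┃                
┗━━━━━━━━━━━━━━━━━━━━━━━━━━━━━━━━━━━┛                


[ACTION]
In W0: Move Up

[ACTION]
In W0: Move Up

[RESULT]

         │         ┃                                 
         │         ┃                                 
         │Score:   ┃                                 
         │0        ┃                                 
         │         ┃━━━━━━━━━━━━━━━━┓                
         │         ┃                ┃                
         │         ┃────────────────┨                
         │         ┃                ┃                
         │         ┃                ┃                
         │         ┃                ┃                
         │         ┃                ┃                
━━━━━━━━━━━━━━━━━━━┛                ┃                
┃█████████                          ┃                
┃Moves: 3  0/2                      ┃                
┃                                   ┃                
┃                                   ┃                
┃                                   ┃                
┃                                   ┃                
┃                                   ┃                
┃                                   ┃                
┃                                   ┃                
┗━━━━━━━━━━━━━━━━━━━━━━━━━━━━━━━━━━━┛                


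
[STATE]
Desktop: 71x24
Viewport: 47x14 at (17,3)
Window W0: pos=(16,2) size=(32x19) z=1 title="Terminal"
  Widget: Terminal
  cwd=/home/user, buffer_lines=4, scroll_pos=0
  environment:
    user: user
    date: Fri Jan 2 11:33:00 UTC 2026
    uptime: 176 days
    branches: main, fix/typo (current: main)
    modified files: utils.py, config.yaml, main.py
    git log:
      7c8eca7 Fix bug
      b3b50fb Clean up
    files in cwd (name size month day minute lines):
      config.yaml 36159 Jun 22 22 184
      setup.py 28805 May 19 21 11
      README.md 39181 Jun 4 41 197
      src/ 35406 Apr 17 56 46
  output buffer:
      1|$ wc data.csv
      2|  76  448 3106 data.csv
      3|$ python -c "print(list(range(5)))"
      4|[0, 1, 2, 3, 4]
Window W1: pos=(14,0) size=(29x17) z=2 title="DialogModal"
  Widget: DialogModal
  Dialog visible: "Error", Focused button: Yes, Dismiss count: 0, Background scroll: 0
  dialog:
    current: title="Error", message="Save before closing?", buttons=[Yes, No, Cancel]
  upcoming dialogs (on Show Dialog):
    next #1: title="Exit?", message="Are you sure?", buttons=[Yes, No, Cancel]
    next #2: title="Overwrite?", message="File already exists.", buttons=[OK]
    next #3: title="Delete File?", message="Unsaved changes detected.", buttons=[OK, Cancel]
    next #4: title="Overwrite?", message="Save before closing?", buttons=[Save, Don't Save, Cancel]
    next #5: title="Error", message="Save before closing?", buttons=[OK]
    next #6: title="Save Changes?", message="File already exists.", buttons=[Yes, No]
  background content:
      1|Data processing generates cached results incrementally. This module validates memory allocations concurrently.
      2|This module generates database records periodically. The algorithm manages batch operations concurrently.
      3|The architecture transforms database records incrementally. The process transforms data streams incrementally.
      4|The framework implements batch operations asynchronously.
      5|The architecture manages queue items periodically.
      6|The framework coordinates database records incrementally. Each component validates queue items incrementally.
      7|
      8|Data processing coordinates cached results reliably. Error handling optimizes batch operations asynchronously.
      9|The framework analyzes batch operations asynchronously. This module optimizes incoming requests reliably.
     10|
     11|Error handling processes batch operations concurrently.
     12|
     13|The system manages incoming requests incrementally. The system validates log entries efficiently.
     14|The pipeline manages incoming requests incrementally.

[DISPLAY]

ta processing generates c┃    ┃                
is module generates datab┃────┨                
e architecture transforms┃    ┃                
e framework implements ba┃    ┃                
┌─────────────────────┐qu┃nge(┃                
│        Error        │ d┃    ┃                
│ Save before closing?│  ┃    ┃                
│ [Yes]  No   Cancel  │es┃    ┃                
└─────────────────────┘tc┃    ┃                
                         ┃    ┃                
ror handling processes ba┃    ┃                
                         ┃    ┃                
e system manages incoming┃    ┃                
━━━━━━━━━━━━━━━━━━━━━━━━━┛    ┃                


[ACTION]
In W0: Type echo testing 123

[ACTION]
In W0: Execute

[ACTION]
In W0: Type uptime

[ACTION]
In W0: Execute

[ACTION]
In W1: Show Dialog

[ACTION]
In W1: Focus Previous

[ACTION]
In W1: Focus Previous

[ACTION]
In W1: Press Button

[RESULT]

ta processing generates c┃    ┃                
is module generates datab┃────┨                
e architecture transforms┃    ┃                
e framework implements ba┃    ┃                
e architecture manages qu┃nge(┃                
e framework coordinates d┃    ┃                
                         ┃    ┃                
ta processing coordinates┃    ┃                
e framework analyzes batc┃    ┃                
                         ┃    ┃                
ror handling processes ba┃    ┃                
                         ┃    ┃                
e system manages incoming┃    ┃                
━━━━━━━━━━━━━━━━━━━━━━━━━┛    ┃                


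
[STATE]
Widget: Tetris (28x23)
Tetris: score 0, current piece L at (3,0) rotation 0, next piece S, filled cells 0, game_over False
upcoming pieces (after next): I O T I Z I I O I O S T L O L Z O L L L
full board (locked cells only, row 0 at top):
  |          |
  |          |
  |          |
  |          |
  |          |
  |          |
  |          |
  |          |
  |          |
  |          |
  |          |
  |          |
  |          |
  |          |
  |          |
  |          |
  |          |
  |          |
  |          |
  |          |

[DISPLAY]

     ▒    │Next:            
   ▒▒▒    │ ░░              
          │░░               
          │                 
          │                 
          │                 
          │Score:           
          │0                
          │                 
          │                 
          │                 
          │                 
          │                 
          │                 
          │                 
          │                 
          │                 
          │                 
          │                 
          │                 
          │                 
          │                 
          │                 


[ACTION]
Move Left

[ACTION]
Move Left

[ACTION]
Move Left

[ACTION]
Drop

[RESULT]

          │Next:            
  ▒       │ ░░              
▒▒▒       │░░               
          │                 
          │                 
          │                 
          │Score:           
          │0                
          │                 
          │                 
          │                 
          │                 
          │                 
          │                 
          │                 
          │                 
          │                 
          │                 
          │                 
          │                 
          │                 
          │                 
          │                 


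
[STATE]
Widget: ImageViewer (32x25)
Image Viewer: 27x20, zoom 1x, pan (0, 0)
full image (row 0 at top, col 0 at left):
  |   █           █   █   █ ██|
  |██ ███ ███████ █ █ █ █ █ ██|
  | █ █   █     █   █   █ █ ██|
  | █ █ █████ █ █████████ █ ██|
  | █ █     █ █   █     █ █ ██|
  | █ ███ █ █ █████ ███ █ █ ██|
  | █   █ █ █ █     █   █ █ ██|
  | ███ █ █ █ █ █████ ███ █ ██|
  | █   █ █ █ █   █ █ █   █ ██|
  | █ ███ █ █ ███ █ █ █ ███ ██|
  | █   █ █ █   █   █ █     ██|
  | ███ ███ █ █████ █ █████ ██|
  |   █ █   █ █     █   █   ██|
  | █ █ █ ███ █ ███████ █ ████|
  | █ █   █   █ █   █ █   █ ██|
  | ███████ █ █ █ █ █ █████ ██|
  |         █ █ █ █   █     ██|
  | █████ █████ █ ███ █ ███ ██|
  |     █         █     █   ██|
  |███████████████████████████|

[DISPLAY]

   █           █   █   █ ██     
██ ███ ███████ █ █ █ █ █ ██     
 █ █   █     █   █   █ █ ██     
 █ █ █████ █ █████████ █ ██     
 █ █     █ █   █     █ █ ██     
 █ ███ █ █ █████ ███ █ █ ██     
 █   █ █ █ █     █   █ █ ██     
 ███ █ █ █ █ █████ ███ █ ██     
 █   █ █ █ █   █ █ █   █ ██     
 █ ███ █ █ ███ █ █ █ ███ ██     
 █   █ █ █   █   █ █     ██     
 ███ ███ █ █████ █ █████ ██     
   █ █   █ █     █   █   ██     
 █ █ █ ███ █ ███████ █ ████     
 █ █   █   █ █   █ █   █ ██     
 ███████ █ █ █ █ █ █████ ██     
         █ █ █ █   █     ██     
 █████ █████ █ ███ █ ███ ██     
     █         █     █   ██     
███████████████████████████     
                                
                                
                                
                                
                                


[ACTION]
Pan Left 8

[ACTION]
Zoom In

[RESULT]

      ██                      ██
      ██                      ██
████  ██████  ██████████████  ██
████  ██████  ██████████████  ██
  ██  ██      ██          ██    
  ██  ██      ██          ██    
  ██  ██  ██████████  ██  ██████
  ██  ██  ██████████  ██  ██████
  ██  ██          ██  ██      ██
  ██  ██          ██  ██      ██
  ██  ██████  ██  ██  ██████████
  ██  ██████  ██  ██  ██████████
  ██      ██  ██  ██  ██        
  ██      ██  ██  ██  ██        
  ██████  ██  ██  ██  ██  ██████
  ██████  ██  ██  ██  ██  ██████
  ██      ██  ██  ██  ██      ██
  ██      ██  ██  ██  ██      ██
  ██  ██████  ██  ██  ██████  ██
  ██  ██████  ██  ██  ██████  ██
  ██      ██  ██  ██      ██    
  ██      ██  ██  ██      ██    
  ██████  ██████  ██  ██████████
  ██████  ██████  ██  ██████████
      ██  ██      ██  ██        


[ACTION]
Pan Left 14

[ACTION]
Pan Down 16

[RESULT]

  ██      ██  ██  ██  ██      ██
  ██      ██  ██  ██  ██      ██
  ██  ██████  ██  ██  ██████  ██
  ██  ██████  ██  ██  ██████  ██
  ██      ██  ██  ██      ██    
  ██      ██  ██  ██      ██    
  ██████  ██████  ██  ██████████
  ██████  ██████  ██  ██████████
      ██  ██      ██  ██        
      ██  ██      ██  ██        
  ██  ██  ██  ██████  ██  ██████
  ██  ██  ██  ██████  ██  ██████
  ██  ██      ██      ██  ██    
  ██  ██      ██      ██  ██    
  ██████████████  ██  ██  ██  ██
  ██████████████  ██  ██  ██  ██
                  ██  ██  ██  ██
                  ██  ██  ██  ██
  ██████████  ██████████  ██  ██
  ██████████  ██████████  ██  ██
          ██                  ██
          ██                  ██
████████████████████████████████
████████████████████████████████
                                
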